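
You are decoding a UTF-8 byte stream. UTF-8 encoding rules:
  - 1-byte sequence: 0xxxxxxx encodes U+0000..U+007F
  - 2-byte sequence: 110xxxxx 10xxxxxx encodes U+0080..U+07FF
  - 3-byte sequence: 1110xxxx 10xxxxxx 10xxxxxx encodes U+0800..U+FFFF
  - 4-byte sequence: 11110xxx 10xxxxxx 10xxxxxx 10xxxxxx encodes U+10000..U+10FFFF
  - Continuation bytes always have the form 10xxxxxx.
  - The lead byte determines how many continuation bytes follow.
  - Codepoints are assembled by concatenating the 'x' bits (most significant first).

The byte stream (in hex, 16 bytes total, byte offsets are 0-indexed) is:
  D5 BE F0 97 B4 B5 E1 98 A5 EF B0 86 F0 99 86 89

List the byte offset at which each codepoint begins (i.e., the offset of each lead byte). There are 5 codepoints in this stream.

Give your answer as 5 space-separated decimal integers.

Answer: 0 2 6 9 12

Derivation:
Byte[0]=D5: 2-byte lead, need 1 cont bytes. acc=0x15
Byte[1]=BE: continuation. acc=(acc<<6)|0x3E=0x57E
Completed: cp=U+057E (starts at byte 0)
Byte[2]=F0: 4-byte lead, need 3 cont bytes. acc=0x0
Byte[3]=97: continuation. acc=(acc<<6)|0x17=0x17
Byte[4]=B4: continuation. acc=(acc<<6)|0x34=0x5F4
Byte[5]=B5: continuation. acc=(acc<<6)|0x35=0x17D35
Completed: cp=U+17D35 (starts at byte 2)
Byte[6]=E1: 3-byte lead, need 2 cont bytes. acc=0x1
Byte[7]=98: continuation. acc=(acc<<6)|0x18=0x58
Byte[8]=A5: continuation. acc=(acc<<6)|0x25=0x1625
Completed: cp=U+1625 (starts at byte 6)
Byte[9]=EF: 3-byte lead, need 2 cont bytes. acc=0xF
Byte[10]=B0: continuation. acc=(acc<<6)|0x30=0x3F0
Byte[11]=86: continuation. acc=(acc<<6)|0x06=0xFC06
Completed: cp=U+FC06 (starts at byte 9)
Byte[12]=F0: 4-byte lead, need 3 cont bytes. acc=0x0
Byte[13]=99: continuation. acc=(acc<<6)|0x19=0x19
Byte[14]=86: continuation. acc=(acc<<6)|0x06=0x646
Byte[15]=89: continuation. acc=(acc<<6)|0x09=0x19189
Completed: cp=U+19189 (starts at byte 12)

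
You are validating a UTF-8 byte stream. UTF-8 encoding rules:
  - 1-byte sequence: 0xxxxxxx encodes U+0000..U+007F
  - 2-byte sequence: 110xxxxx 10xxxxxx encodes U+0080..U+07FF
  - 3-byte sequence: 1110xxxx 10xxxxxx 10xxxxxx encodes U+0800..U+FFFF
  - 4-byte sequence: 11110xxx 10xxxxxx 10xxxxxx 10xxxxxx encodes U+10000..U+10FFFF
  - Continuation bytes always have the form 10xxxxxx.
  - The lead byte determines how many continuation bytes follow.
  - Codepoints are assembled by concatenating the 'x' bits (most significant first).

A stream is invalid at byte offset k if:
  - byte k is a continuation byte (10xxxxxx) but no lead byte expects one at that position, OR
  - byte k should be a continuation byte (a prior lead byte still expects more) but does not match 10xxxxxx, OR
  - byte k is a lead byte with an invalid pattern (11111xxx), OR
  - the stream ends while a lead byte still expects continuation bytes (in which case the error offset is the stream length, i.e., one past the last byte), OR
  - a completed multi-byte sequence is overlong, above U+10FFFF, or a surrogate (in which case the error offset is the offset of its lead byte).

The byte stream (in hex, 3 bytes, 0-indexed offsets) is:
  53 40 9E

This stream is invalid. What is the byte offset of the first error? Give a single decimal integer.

Byte[0]=53: 1-byte ASCII. cp=U+0053
Byte[1]=40: 1-byte ASCII. cp=U+0040
Byte[2]=9E: INVALID lead byte (not 0xxx/110x/1110/11110)

Answer: 2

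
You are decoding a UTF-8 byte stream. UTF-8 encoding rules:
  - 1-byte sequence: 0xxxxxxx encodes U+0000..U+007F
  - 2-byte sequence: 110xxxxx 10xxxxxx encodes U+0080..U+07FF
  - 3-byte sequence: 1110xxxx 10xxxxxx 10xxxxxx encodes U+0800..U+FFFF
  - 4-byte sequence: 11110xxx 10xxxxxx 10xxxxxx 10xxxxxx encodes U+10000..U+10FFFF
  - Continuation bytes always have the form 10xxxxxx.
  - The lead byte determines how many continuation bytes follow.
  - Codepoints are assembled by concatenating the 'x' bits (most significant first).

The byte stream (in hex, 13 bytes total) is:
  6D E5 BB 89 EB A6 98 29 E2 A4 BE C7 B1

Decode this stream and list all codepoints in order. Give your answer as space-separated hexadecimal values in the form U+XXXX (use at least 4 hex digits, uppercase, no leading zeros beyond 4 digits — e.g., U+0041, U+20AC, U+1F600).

Byte[0]=6D: 1-byte ASCII. cp=U+006D
Byte[1]=E5: 3-byte lead, need 2 cont bytes. acc=0x5
Byte[2]=BB: continuation. acc=(acc<<6)|0x3B=0x17B
Byte[3]=89: continuation. acc=(acc<<6)|0x09=0x5EC9
Completed: cp=U+5EC9 (starts at byte 1)
Byte[4]=EB: 3-byte lead, need 2 cont bytes. acc=0xB
Byte[5]=A6: continuation. acc=(acc<<6)|0x26=0x2E6
Byte[6]=98: continuation. acc=(acc<<6)|0x18=0xB998
Completed: cp=U+B998 (starts at byte 4)
Byte[7]=29: 1-byte ASCII. cp=U+0029
Byte[8]=E2: 3-byte lead, need 2 cont bytes. acc=0x2
Byte[9]=A4: continuation. acc=(acc<<6)|0x24=0xA4
Byte[10]=BE: continuation. acc=(acc<<6)|0x3E=0x293E
Completed: cp=U+293E (starts at byte 8)
Byte[11]=C7: 2-byte lead, need 1 cont bytes. acc=0x7
Byte[12]=B1: continuation. acc=(acc<<6)|0x31=0x1F1
Completed: cp=U+01F1 (starts at byte 11)

Answer: U+006D U+5EC9 U+B998 U+0029 U+293E U+01F1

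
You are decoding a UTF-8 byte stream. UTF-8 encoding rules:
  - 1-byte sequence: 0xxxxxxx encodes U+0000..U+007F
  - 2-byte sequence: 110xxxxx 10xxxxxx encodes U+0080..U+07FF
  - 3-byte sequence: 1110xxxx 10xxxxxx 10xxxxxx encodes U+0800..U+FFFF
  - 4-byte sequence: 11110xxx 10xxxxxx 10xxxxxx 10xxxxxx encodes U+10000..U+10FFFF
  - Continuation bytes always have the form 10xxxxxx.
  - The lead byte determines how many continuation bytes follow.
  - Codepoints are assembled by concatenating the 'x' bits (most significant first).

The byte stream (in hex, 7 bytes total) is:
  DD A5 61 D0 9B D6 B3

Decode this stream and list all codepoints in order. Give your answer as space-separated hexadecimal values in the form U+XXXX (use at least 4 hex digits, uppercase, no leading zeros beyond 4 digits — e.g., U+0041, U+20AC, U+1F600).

Byte[0]=DD: 2-byte lead, need 1 cont bytes. acc=0x1D
Byte[1]=A5: continuation. acc=(acc<<6)|0x25=0x765
Completed: cp=U+0765 (starts at byte 0)
Byte[2]=61: 1-byte ASCII. cp=U+0061
Byte[3]=D0: 2-byte lead, need 1 cont bytes. acc=0x10
Byte[4]=9B: continuation. acc=(acc<<6)|0x1B=0x41B
Completed: cp=U+041B (starts at byte 3)
Byte[5]=D6: 2-byte lead, need 1 cont bytes. acc=0x16
Byte[6]=B3: continuation. acc=(acc<<6)|0x33=0x5B3
Completed: cp=U+05B3 (starts at byte 5)

Answer: U+0765 U+0061 U+041B U+05B3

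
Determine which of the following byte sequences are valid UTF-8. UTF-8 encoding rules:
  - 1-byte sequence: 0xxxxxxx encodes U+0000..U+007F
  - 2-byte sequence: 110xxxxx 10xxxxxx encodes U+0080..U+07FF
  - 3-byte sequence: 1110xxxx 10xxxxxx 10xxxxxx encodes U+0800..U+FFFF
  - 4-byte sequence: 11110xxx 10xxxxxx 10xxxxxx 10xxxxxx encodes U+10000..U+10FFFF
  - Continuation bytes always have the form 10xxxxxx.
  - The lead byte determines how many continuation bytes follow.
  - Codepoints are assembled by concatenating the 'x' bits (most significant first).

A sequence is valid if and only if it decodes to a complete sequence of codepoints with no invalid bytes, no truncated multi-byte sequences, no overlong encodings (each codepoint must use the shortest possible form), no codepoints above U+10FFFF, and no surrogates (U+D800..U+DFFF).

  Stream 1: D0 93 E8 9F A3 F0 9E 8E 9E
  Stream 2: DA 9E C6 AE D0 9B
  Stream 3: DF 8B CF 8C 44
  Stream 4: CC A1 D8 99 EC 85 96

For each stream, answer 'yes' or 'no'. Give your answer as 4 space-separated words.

Stream 1: decodes cleanly. VALID
Stream 2: decodes cleanly. VALID
Stream 3: decodes cleanly. VALID
Stream 4: decodes cleanly. VALID

Answer: yes yes yes yes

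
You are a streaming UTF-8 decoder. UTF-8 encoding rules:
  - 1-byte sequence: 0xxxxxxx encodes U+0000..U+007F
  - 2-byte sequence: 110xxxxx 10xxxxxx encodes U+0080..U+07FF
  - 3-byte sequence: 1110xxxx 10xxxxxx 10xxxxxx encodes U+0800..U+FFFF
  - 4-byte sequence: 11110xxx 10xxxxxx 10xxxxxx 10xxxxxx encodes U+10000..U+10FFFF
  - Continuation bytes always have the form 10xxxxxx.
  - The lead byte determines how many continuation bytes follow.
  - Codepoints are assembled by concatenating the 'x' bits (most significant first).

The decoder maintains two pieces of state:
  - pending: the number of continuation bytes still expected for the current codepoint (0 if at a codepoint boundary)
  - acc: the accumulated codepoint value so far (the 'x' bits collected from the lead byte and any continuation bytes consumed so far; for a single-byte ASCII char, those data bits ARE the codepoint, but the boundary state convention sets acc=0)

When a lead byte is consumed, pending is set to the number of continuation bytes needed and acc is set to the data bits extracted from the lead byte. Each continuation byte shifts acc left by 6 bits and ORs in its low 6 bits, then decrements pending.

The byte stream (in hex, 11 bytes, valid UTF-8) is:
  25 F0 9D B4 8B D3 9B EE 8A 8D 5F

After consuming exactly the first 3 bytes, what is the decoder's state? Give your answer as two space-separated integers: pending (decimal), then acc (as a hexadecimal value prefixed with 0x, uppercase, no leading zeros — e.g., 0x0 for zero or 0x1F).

Byte[0]=25: 1-byte. pending=0, acc=0x0
Byte[1]=F0: 4-byte lead. pending=3, acc=0x0
Byte[2]=9D: continuation. acc=(acc<<6)|0x1D=0x1D, pending=2

Answer: 2 0x1D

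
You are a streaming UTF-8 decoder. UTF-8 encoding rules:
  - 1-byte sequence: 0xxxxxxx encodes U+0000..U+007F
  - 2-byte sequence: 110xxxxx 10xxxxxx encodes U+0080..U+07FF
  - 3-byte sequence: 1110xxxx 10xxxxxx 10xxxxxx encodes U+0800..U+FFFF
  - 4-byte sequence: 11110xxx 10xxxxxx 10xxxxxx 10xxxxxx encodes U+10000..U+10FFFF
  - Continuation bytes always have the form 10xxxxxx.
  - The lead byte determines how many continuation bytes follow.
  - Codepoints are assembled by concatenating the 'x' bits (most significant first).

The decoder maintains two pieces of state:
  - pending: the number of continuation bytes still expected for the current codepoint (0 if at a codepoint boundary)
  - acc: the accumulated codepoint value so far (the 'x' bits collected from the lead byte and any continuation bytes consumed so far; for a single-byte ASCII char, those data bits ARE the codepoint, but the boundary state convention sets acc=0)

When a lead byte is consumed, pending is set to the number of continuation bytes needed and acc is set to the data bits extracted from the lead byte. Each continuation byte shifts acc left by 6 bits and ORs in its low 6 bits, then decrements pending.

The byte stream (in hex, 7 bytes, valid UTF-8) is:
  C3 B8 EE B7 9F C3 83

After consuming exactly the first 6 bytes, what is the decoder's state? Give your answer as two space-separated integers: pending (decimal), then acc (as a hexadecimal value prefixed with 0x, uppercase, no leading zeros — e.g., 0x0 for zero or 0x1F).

Answer: 1 0x3

Derivation:
Byte[0]=C3: 2-byte lead. pending=1, acc=0x3
Byte[1]=B8: continuation. acc=(acc<<6)|0x38=0xF8, pending=0
Byte[2]=EE: 3-byte lead. pending=2, acc=0xE
Byte[3]=B7: continuation. acc=(acc<<6)|0x37=0x3B7, pending=1
Byte[4]=9F: continuation. acc=(acc<<6)|0x1F=0xEDDF, pending=0
Byte[5]=C3: 2-byte lead. pending=1, acc=0x3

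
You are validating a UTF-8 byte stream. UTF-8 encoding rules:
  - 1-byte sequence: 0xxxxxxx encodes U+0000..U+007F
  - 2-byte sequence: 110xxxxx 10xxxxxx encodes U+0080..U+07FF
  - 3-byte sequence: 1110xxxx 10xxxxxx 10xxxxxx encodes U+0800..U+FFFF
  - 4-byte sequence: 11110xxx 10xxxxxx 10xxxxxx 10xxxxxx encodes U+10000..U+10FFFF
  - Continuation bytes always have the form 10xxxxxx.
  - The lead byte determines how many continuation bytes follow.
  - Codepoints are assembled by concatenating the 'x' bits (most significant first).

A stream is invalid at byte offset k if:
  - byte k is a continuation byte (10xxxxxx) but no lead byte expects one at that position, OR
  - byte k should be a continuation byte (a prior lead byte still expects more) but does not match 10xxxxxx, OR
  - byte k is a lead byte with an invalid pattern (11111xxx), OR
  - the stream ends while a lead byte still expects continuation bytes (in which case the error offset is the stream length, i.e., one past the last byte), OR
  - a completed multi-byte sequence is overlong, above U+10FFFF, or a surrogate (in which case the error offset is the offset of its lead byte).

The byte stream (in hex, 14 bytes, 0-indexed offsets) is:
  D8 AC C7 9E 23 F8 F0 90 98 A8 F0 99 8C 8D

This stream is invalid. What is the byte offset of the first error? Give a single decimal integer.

Answer: 5

Derivation:
Byte[0]=D8: 2-byte lead, need 1 cont bytes. acc=0x18
Byte[1]=AC: continuation. acc=(acc<<6)|0x2C=0x62C
Completed: cp=U+062C (starts at byte 0)
Byte[2]=C7: 2-byte lead, need 1 cont bytes. acc=0x7
Byte[3]=9E: continuation. acc=(acc<<6)|0x1E=0x1DE
Completed: cp=U+01DE (starts at byte 2)
Byte[4]=23: 1-byte ASCII. cp=U+0023
Byte[5]=F8: INVALID lead byte (not 0xxx/110x/1110/11110)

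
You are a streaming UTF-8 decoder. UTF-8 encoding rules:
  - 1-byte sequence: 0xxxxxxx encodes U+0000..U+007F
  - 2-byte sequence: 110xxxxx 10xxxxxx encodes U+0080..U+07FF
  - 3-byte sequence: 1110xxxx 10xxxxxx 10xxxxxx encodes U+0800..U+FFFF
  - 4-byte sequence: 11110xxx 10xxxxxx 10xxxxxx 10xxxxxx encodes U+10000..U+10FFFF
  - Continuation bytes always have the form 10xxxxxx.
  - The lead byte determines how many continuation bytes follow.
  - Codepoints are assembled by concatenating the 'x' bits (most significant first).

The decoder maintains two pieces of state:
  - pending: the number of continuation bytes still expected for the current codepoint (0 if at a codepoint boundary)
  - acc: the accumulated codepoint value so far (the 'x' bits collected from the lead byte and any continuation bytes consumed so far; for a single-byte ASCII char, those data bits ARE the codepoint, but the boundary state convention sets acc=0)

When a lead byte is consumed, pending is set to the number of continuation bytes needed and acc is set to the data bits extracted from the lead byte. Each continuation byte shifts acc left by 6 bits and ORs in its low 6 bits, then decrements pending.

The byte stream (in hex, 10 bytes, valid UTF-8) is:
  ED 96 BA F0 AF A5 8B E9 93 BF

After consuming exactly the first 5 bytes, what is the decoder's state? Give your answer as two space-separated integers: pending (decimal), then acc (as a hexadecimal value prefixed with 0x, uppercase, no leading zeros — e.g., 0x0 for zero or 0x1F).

Answer: 2 0x2F

Derivation:
Byte[0]=ED: 3-byte lead. pending=2, acc=0xD
Byte[1]=96: continuation. acc=(acc<<6)|0x16=0x356, pending=1
Byte[2]=BA: continuation. acc=(acc<<6)|0x3A=0xD5BA, pending=0
Byte[3]=F0: 4-byte lead. pending=3, acc=0x0
Byte[4]=AF: continuation. acc=(acc<<6)|0x2F=0x2F, pending=2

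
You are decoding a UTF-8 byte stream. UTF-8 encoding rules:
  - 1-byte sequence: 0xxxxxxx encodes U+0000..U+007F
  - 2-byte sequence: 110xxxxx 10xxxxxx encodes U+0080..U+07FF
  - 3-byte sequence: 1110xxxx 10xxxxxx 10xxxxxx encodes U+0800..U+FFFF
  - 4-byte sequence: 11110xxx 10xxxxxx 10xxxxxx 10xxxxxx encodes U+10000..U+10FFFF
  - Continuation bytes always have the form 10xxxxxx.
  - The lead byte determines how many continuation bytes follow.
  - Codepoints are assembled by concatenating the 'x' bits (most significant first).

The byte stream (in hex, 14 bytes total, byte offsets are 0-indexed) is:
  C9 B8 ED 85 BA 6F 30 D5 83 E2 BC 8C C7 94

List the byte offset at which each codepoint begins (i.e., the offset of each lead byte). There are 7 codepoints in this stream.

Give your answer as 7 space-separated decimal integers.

Byte[0]=C9: 2-byte lead, need 1 cont bytes. acc=0x9
Byte[1]=B8: continuation. acc=(acc<<6)|0x38=0x278
Completed: cp=U+0278 (starts at byte 0)
Byte[2]=ED: 3-byte lead, need 2 cont bytes. acc=0xD
Byte[3]=85: continuation. acc=(acc<<6)|0x05=0x345
Byte[4]=BA: continuation. acc=(acc<<6)|0x3A=0xD17A
Completed: cp=U+D17A (starts at byte 2)
Byte[5]=6F: 1-byte ASCII. cp=U+006F
Byte[6]=30: 1-byte ASCII. cp=U+0030
Byte[7]=D5: 2-byte lead, need 1 cont bytes. acc=0x15
Byte[8]=83: continuation. acc=(acc<<6)|0x03=0x543
Completed: cp=U+0543 (starts at byte 7)
Byte[9]=E2: 3-byte lead, need 2 cont bytes. acc=0x2
Byte[10]=BC: continuation. acc=(acc<<6)|0x3C=0xBC
Byte[11]=8C: continuation. acc=(acc<<6)|0x0C=0x2F0C
Completed: cp=U+2F0C (starts at byte 9)
Byte[12]=C7: 2-byte lead, need 1 cont bytes. acc=0x7
Byte[13]=94: continuation. acc=(acc<<6)|0x14=0x1D4
Completed: cp=U+01D4 (starts at byte 12)

Answer: 0 2 5 6 7 9 12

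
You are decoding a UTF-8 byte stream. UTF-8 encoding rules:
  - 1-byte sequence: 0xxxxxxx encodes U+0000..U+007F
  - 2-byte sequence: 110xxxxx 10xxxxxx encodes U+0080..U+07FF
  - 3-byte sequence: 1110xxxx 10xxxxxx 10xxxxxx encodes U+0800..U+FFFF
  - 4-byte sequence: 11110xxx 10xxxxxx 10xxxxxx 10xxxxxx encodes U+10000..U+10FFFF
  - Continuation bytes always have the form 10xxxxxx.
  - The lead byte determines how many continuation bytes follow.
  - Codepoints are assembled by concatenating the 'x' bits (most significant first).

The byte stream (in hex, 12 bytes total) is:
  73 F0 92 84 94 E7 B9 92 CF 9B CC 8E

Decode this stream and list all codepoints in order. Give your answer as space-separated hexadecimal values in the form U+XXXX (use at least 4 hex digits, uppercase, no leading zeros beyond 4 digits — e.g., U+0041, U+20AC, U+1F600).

Answer: U+0073 U+12114 U+7E52 U+03DB U+030E

Derivation:
Byte[0]=73: 1-byte ASCII. cp=U+0073
Byte[1]=F0: 4-byte lead, need 3 cont bytes. acc=0x0
Byte[2]=92: continuation. acc=(acc<<6)|0x12=0x12
Byte[3]=84: continuation. acc=(acc<<6)|0x04=0x484
Byte[4]=94: continuation. acc=(acc<<6)|0x14=0x12114
Completed: cp=U+12114 (starts at byte 1)
Byte[5]=E7: 3-byte lead, need 2 cont bytes. acc=0x7
Byte[6]=B9: continuation. acc=(acc<<6)|0x39=0x1F9
Byte[7]=92: continuation. acc=(acc<<6)|0x12=0x7E52
Completed: cp=U+7E52 (starts at byte 5)
Byte[8]=CF: 2-byte lead, need 1 cont bytes. acc=0xF
Byte[9]=9B: continuation. acc=(acc<<6)|0x1B=0x3DB
Completed: cp=U+03DB (starts at byte 8)
Byte[10]=CC: 2-byte lead, need 1 cont bytes. acc=0xC
Byte[11]=8E: continuation. acc=(acc<<6)|0x0E=0x30E
Completed: cp=U+030E (starts at byte 10)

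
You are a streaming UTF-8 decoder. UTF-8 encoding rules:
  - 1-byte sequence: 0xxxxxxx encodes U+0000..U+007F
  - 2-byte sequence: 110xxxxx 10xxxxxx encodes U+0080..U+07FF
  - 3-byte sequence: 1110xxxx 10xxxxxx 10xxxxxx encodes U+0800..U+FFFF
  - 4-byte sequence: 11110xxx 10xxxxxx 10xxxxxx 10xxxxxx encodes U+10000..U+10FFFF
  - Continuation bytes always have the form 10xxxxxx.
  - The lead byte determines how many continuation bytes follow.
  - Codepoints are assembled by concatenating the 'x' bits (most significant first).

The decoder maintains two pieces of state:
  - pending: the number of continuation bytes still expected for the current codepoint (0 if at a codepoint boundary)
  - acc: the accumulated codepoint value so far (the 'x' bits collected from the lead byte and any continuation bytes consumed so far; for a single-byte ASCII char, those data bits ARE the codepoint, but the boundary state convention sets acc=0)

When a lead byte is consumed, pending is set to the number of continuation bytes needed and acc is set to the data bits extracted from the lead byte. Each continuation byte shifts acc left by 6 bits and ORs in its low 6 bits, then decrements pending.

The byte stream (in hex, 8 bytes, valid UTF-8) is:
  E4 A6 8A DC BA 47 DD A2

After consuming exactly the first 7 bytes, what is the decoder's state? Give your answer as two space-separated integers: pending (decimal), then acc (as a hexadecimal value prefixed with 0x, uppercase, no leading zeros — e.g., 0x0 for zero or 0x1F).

Byte[0]=E4: 3-byte lead. pending=2, acc=0x4
Byte[1]=A6: continuation. acc=(acc<<6)|0x26=0x126, pending=1
Byte[2]=8A: continuation. acc=(acc<<6)|0x0A=0x498A, pending=0
Byte[3]=DC: 2-byte lead. pending=1, acc=0x1C
Byte[4]=BA: continuation. acc=(acc<<6)|0x3A=0x73A, pending=0
Byte[5]=47: 1-byte. pending=0, acc=0x0
Byte[6]=DD: 2-byte lead. pending=1, acc=0x1D

Answer: 1 0x1D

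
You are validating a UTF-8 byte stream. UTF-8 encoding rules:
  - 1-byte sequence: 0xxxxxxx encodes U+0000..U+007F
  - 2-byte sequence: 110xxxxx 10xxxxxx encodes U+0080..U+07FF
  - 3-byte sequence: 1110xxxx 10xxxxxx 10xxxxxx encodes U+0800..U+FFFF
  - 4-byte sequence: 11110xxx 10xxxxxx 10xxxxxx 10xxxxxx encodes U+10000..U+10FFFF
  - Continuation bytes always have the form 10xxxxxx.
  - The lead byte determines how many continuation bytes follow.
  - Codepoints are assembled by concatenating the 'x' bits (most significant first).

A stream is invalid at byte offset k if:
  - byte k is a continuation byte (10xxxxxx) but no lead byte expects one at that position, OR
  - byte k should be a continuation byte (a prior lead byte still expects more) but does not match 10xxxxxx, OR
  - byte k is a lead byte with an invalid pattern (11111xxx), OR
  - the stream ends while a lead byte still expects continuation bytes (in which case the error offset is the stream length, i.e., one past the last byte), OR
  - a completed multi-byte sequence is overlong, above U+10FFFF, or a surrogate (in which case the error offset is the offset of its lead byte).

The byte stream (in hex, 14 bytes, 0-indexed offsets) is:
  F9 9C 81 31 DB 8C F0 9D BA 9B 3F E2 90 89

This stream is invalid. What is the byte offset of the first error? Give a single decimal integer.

Byte[0]=F9: INVALID lead byte (not 0xxx/110x/1110/11110)

Answer: 0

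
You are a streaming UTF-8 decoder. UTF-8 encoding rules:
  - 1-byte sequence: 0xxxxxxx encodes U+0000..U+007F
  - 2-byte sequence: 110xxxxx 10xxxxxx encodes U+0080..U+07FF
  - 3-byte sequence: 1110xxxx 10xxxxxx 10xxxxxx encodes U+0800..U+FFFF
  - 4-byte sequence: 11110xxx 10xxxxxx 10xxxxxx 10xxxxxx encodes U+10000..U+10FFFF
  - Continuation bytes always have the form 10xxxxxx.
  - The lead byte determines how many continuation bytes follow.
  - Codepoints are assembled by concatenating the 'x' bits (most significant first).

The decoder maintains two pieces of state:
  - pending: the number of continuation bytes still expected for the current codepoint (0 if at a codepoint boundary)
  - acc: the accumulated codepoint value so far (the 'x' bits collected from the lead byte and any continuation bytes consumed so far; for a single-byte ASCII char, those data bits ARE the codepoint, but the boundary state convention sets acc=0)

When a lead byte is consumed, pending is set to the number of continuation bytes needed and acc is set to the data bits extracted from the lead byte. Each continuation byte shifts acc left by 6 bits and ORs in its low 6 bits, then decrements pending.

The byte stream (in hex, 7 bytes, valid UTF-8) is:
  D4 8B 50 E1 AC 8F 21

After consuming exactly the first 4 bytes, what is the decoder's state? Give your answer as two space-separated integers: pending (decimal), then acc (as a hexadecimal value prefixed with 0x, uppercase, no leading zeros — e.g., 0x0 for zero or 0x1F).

Byte[0]=D4: 2-byte lead. pending=1, acc=0x14
Byte[1]=8B: continuation. acc=(acc<<6)|0x0B=0x50B, pending=0
Byte[2]=50: 1-byte. pending=0, acc=0x0
Byte[3]=E1: 3-byte lead. pending=2, acc=0x1

Answer: 2 0x1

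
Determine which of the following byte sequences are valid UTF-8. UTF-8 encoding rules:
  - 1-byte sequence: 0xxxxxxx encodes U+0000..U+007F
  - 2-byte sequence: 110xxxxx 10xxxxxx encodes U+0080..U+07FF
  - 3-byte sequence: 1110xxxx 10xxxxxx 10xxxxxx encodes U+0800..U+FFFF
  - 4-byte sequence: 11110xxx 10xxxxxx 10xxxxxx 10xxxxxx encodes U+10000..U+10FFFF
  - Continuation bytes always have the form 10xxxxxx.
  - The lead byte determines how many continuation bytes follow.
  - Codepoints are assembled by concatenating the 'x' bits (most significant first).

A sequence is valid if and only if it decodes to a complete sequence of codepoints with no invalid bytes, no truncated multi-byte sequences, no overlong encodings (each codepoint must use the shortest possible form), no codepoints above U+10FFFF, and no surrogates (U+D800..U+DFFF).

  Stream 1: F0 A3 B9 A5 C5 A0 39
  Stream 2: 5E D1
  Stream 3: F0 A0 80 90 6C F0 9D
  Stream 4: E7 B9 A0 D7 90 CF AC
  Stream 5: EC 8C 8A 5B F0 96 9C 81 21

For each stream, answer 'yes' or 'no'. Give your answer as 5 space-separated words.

Stream 1: decodes cleanly. VALID
Stream 2: error at byte offset 2. INVALID
Stream 3: error at byte offset 7. INVALID
Stream 4: decodes cleanly. VALID
Stream 5: decodes cleanly. VALID

Answer: yes no no yes yes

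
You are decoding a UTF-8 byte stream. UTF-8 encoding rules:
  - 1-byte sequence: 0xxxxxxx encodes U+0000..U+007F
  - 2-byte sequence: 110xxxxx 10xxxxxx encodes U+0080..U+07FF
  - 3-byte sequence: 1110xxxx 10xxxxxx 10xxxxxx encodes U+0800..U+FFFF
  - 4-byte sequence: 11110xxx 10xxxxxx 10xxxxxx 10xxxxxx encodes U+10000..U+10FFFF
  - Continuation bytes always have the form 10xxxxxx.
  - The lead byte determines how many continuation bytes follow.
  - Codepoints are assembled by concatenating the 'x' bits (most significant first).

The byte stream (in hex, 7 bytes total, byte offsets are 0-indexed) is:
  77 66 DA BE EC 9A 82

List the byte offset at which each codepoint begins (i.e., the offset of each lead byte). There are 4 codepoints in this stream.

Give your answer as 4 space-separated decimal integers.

Answer: 0 1 2 4

Derivation:
Byte[0]=77: 1-byte ASCII. cp=U+0077
Byte[1]=66: 1-byte ASCII. cp=U+0066
Byte[2]=DA: 2-byte lead, need 1 cont bytes. acc=0x1A
Byte[3]=BE: continuation. acc=(acc<<6)|0x3E=0x6BE
Completed: cp=U+06BE (starts at byte 2)
Byte[4]=EC: 3-byte lead, need 2 cont bytes. acc=0xC
Byte[5]=9A: continuation. acc=(acc<<6)|0x1A=0x31A
Byte[6]=82: continuation. acc=(acc<<6)|0x02=0xC682
Completed: cp=U+C682 (starts at byte 4)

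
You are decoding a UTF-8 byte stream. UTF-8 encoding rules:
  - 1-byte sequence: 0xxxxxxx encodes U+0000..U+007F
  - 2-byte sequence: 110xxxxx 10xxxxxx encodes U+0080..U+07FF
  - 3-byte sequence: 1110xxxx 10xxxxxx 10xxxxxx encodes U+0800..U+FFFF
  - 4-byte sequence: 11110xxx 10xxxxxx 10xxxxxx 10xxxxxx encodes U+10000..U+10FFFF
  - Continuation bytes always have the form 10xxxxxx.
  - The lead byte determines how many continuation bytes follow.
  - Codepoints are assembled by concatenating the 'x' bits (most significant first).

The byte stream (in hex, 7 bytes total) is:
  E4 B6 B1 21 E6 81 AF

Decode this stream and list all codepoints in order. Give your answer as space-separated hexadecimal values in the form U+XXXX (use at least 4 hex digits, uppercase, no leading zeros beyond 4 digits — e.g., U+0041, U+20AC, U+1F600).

Byte[0]=E4: 3-byte lead, need 2 cont bytes. acc=0x4
Byte[1]=B6: continuation. acc=(acc<<6)|0x36=0x136
Byte[2]=B1: continuation. acc=(acc<<6)|0x31=0x4DB1
Completed: cp=U+4DB1 (starts at byte 0)
Byte[3]=21: 1-byte ASCII. cp=U+0021
Byte[4]=E6: 3-byte lead, need 2 cont bytes. acc=0x6
Byte[5]=81: continuation. acc=(acc<<6)|0x01=0x181
Byte[6]=AF: continuation. acc=(acc<<6)|0x2F=0x606F
Completed: cp=U+606F (starts at byte 4)

Answer: U+4DB1 U+0021 U+606F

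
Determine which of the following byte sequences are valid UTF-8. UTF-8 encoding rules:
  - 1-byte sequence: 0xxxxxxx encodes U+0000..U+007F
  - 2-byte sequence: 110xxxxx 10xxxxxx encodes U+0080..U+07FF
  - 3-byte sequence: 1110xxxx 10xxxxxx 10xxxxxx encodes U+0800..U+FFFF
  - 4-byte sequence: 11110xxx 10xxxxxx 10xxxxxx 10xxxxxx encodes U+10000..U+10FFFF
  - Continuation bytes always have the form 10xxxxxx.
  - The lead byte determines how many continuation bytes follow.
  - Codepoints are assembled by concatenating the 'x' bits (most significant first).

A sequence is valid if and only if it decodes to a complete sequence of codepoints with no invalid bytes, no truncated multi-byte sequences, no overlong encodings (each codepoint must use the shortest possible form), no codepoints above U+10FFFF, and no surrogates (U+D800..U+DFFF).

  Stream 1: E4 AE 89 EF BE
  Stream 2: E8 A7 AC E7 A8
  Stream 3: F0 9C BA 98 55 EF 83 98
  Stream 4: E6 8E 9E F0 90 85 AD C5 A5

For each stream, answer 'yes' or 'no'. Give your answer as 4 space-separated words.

Answer: no no yes yes

Derivation:
Stream 1: error at byte offset 5. INVALID
Stream 2: error at byte offset 5. INVALID
Stream 3: decodes cleanly. VALID
Stream 4: decodes cleanly. VALID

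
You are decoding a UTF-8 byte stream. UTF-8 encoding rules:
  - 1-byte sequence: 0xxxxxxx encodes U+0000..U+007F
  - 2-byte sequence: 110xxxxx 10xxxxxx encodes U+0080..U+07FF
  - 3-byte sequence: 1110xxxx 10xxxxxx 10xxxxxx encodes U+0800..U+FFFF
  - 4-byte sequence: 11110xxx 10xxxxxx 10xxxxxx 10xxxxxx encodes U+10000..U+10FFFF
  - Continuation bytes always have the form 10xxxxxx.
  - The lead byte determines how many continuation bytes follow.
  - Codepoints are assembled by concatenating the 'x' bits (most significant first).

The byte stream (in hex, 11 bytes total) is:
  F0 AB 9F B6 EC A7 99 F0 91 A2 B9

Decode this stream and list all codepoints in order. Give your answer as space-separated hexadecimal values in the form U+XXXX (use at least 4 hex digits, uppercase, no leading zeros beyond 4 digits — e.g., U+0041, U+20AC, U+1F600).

Answer: U+2B7F6 U+C9D9 U+118B9

Derivation:
Byte[0]=F0: 4-byte lead, need 3 cont bytes. acc=0x0
Byte[1]=AB: continuation. acc=(acc<<6)|0x2B=0x2B
Byte[2]=9F: continuation. acc=(acc<<6)|0x1F=0xADF
Byte[3]=B6: continuation. acc=(acc<<6)|0x36=0x2B7F6
Completed: cp=U+2B7F6 (starts at byte 0)
Byte[4]=EC: 3-byte lead, need 2 cont bytes. acc=0xC
Byte[5]=A7: continuation. acc=(acc<<6)|0x27=0x327
Byte[6]=99: continuation. acc=(acc<<6)|0x19=0xC9D9
Completed: cp=U+C9D9 (starts at byte 4)
Byte[7]=F0: 4-byte lead, need 3 cont bytes. acc=0x0
Byte[8]=91: continuation. acc=(acc<<6)|0x11=0x11
Byte[9]=A2: continuation. acc=(acc<<6)|0x22=0x462
Byte[10]=B9: continuation. acc=(acc<<6)|0x39=0x118B9
Completed: cp=U+118B9 (starts at byte 7)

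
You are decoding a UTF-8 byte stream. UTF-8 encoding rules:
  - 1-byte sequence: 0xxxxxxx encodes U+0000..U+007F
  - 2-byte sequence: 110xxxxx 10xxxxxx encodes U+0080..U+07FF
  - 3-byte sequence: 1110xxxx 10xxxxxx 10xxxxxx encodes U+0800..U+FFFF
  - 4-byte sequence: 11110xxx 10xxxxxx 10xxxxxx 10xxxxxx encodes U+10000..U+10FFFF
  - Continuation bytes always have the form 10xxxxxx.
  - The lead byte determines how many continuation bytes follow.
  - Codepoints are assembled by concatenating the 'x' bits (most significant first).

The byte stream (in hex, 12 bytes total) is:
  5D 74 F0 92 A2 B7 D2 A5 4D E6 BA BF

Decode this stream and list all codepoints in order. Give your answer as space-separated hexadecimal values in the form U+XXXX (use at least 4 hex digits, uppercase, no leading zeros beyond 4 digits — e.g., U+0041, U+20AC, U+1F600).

Byte[0]=5D: 1-byte ASCII. cp=U+005D
Byte[1]=74: 1-byte ASCII. cp=U+0074
Byte[2]=F0: 4-byte lead, need 3 cont bytes. acc=0x0
Byte[3]=92: continuation. acc=(acc<<6)|0x12=0x12
Byte[4]=A2: continuation. acc=(acc<<6)|0x22=0x4A2
Byte[5]=B7: continuation. acc=(acc<<6)|0x37=0x128B7
Completed: cp=U+128B7 (starts at byte 2)
Byte[6]=D2: 2-byte lead, need 1 cont bytes. acc=0x12
Byte[7]=A5: continuation. acc=(acc<<6)|0x25=0x4A5
Completed: cp=U+04A5 (starts at byte 6)
Byte[8]=4D: 1-byte ASCII. cp=U+004D
Byte[9]=E6: 3-byte lead, need 2 cont bytes. acc=0x6
Byte[10]=BA: continuation. acc=(acc<<6)|0x3A=0x1BA
Byte[11]=BF: continuation. acc=(acc<<6)|0x3F=0x6EBF
Completed: cp=U+6EBF (starts at byte 9)

Answer: U+005D U+0074 U+128B7 U+04A5 U+004D U+6EBF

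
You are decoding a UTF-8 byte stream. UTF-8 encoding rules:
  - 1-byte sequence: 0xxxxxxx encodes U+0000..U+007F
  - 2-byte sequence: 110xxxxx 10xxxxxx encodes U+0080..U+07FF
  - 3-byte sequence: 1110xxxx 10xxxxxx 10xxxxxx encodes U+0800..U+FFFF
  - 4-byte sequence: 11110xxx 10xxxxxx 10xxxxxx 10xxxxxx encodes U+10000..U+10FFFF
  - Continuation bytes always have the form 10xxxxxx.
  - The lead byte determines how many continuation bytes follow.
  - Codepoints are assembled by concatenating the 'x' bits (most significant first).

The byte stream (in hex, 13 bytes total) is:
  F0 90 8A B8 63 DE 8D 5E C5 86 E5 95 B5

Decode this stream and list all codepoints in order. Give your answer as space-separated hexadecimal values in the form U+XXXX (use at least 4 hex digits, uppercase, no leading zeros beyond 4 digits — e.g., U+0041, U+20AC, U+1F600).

Answer: U+102B8 U+0063 U+078D U+005E U+0146 U+5575

Derivation:
Byte[0]=F0: 4-byte lead, need 3 cont bytes. acc=0x0
Byte[1]=90: continuation. acc=(acc<<6)|0x10=0x10
Byte[2]=8A: continuation. acc=(acc<<6)|0x0A=0x40A
Byte[3]=B8: continuation. acc=(acc<<6)|0x38=0x102B8
Completed: cp=U+102B8 (starts at byte 0)
Byte[4]=63: 1-byte ASCII. cp=U+0063
Byte[5]=DE: 2-byte lead, need 1 cont bytes. acc=0x1E
Byte[6]=8D: continuation. acc=(acc<<6)|0x0D=0x78D
Completed: cp=U+078D (starts at byte 5)
Byte[7]=5E: 1-byte ASCII. cp=U+005E
Byte[8]=C5: 2-byte lead, need 1 cont bytes. acc=0x5
Byte[9]=86: continuation. acc=(acc<<6)|0x06=0x146
Completed: cp=U+0146 (starts at byte 8)
Byte[10]=E5: 3-byte lead, need 2 cont bytes. acc=0x5
Byte[11]=95: continuation. acc=(acc<<6)|0x15=0x155
Byte[12]=B5: continuation. acc=(acc<<6)|0x35=0x5575
Completed: cp=U+5575 (starts at byte 10)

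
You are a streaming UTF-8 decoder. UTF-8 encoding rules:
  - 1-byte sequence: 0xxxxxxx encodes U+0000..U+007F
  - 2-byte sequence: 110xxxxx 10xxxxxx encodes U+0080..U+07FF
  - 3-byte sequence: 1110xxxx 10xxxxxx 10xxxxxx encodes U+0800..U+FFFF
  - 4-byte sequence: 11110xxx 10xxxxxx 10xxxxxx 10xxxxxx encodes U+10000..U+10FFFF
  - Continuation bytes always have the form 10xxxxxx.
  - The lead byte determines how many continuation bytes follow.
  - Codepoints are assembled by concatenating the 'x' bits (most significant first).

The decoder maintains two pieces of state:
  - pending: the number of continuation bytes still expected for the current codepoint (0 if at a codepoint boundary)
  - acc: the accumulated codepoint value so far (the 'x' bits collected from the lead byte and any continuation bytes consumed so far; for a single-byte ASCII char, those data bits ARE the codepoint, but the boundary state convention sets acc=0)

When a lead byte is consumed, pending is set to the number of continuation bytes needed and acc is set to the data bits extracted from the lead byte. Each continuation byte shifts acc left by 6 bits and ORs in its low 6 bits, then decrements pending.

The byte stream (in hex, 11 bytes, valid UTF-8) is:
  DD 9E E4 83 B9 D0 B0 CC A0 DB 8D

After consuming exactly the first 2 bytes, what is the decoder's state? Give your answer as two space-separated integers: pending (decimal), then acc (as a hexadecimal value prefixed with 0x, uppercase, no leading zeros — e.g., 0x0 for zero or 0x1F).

Byte[0]=DD: 2-byte lead. pending=1, acc=0x1D
Byte[1]=9E: continuation. acc=(acc<<6)|0x1E=0x75E, pending=0

Answer: 0 0x75E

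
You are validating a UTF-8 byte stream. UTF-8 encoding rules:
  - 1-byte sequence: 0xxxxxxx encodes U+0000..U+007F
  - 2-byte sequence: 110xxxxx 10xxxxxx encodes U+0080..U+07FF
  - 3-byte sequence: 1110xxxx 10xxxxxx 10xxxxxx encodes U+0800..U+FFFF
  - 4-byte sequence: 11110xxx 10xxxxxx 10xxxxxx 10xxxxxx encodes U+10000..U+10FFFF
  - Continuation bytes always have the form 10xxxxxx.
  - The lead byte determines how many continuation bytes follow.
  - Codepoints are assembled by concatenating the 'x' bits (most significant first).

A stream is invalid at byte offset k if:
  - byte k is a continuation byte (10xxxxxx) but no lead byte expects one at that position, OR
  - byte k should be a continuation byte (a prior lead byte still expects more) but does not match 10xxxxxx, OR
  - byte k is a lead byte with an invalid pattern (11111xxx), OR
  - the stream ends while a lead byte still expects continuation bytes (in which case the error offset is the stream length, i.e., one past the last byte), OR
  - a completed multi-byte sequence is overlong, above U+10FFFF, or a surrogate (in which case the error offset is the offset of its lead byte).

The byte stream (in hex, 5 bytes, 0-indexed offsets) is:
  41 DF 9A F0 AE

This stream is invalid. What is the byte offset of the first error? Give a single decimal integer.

Answer: 5

Derivation:
Byte[0]=41: 1-byte ASCII. cp=U+0041
Byte[1]=DF: 2-byte lead, need 1 cont bytes. acc=0x1F
Byte[2]=9A: continuation. acc=(acc<<6)|0x1A=0x7DA
Completed: cp=U+07DA (starts at byte 1)
Byte[3]=F0: 4-byte lead, need 3 cont bytes. acc=0x0
Byte[4]=AE: continuation. acc=(acc<<6)|0x2E=0x2E
Byte[5]: stream ended, expected continuation. INVALID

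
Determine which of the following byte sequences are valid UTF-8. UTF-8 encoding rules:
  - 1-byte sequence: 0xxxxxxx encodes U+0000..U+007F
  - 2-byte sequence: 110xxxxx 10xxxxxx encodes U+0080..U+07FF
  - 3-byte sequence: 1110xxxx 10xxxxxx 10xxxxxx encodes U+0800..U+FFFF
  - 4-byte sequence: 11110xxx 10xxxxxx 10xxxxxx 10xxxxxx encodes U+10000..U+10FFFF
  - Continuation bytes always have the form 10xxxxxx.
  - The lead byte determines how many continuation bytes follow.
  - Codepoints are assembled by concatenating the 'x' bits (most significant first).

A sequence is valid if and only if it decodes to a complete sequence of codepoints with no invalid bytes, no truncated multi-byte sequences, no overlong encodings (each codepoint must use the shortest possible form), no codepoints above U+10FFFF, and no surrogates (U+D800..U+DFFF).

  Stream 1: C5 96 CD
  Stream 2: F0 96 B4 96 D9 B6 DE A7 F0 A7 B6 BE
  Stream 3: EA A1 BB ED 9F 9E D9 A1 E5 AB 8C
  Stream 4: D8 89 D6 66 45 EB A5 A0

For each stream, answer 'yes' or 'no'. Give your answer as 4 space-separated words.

Stream 1: error at byte offset 3. INVALID
Stream 2: decodes cleanly. VALID
Stream 3: decodes cleanly. VALID
Stream 4: error at byte offset 3. INVALID

Answer: no yes yes no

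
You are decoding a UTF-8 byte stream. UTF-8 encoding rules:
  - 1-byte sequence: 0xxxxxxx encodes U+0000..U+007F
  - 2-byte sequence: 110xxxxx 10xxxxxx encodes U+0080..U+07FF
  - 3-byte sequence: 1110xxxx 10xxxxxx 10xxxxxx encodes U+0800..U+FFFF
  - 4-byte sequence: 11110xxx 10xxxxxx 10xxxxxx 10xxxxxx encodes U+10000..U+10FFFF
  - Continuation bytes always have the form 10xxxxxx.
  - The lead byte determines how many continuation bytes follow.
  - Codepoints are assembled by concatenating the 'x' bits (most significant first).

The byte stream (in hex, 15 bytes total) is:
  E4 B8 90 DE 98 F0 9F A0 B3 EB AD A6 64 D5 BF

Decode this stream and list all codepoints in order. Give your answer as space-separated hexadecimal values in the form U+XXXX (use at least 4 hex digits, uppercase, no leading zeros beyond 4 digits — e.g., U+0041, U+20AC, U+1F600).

Answer: U+4E10 U+0798 U+1F833 U+BB66 U+0064 U+057F

Derivation:
Byte[0]=E4: 3-byte lead, need 2 cont bytes. acc=0x4
Byte[1]=B8: continuation. acc=(acc<<6)|0x38=0x138
Byte[2]=90: continuation. acc=(acc<<6)|0x10=0x4E10
Completed: cp=U+4E10 (starts at byte 0)
Byte[3]=DE: 2-byte lead, need 1 cont bytes. acc=0x1E
Byte[4]=98: continuation. acc=(acc<<6)|0x18=0x798
Completed: cp=U+0798 (starts at byte 3)
Byte[5]=F0: 4-byte lead, need 3 cont bytes. acc=0x0
Byte[6]=9F: continuation. acc=(acc<<6)|0x1F=0x1F
Byte[7]=A0: continuation. acc=(acc<<6)|0x20=0x7E0
Byte[8]=B3: continuation. acc=(acc<<6)|0x33=0x1F833
Completed: cp=U+1F833 (starts at byte 5)
Byte[9]=EB: 3-byte lead, need 2 cont bytes. acc=0xB
Byte[10]=AD: continuation. acc=(acc<<6)|0x2D=0x2ED
Byte[11]=A6: continuation. acc=(acc<<6)|0x26=0xBB66
Completed: cp=U+BB66 (starts at byte 9)
Byte[12]=64: 1-byte ASCII. cp=U+0064
Byte[13]=D5: 2-byte lead, need 1 cont bytes. acc=0x15
Byte[14]=BF: continuation. acc=(acc<<6)|0x3F=0x57F
Completed: cp=U+057F (starts at byte 13)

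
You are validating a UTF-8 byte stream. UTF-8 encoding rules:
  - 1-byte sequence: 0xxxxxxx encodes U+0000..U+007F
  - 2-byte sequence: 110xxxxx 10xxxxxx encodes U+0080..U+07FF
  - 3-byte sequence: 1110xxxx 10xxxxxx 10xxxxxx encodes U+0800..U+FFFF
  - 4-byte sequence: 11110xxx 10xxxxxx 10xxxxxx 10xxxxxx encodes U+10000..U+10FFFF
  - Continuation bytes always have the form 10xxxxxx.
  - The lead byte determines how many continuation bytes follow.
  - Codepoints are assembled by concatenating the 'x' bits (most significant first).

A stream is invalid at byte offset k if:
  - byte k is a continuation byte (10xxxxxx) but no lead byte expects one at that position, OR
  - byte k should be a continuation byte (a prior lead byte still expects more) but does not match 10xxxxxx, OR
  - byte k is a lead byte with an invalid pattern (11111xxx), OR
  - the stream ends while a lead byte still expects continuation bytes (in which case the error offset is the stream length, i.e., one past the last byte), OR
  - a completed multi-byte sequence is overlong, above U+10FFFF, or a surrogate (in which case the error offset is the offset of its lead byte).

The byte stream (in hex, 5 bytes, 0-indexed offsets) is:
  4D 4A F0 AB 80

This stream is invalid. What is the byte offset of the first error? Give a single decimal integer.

Answer: 5

Derivation:
Byte[0]=4D: 1-byte ASCII. cp=U+004D
Byte[1]=4A: 1-byte ASCII. cp=U+004A
Byte[2]=F0: 4-byte lead, need 3 cont bytes. acc=0x0
Byte[3]=AB: continuation. acc=(acc<<6)|0x2B=0x2B
Byte[4]=80: continuation. acc=(acc<<6)|0x00=0xAC0
Byte[5]: stream ended, expected continuation. INVALID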